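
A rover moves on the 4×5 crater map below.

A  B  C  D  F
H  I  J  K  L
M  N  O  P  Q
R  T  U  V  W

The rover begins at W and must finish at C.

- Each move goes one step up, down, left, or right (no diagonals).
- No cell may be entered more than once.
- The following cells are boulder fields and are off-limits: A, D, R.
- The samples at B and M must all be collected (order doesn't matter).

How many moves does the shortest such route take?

Any route passes through B and M in some order between W and C. Summing Manhattan distances along each leg and taking the cheapest ordering (W → M → B → C) gives a lower bound of 5 + 3 + 1 = 9 moves.
A route of 9 moves achieves this: W → Q → P → O → N → M → H → I → B → C.
Since 9 matches the lower bound, it is optimal.

9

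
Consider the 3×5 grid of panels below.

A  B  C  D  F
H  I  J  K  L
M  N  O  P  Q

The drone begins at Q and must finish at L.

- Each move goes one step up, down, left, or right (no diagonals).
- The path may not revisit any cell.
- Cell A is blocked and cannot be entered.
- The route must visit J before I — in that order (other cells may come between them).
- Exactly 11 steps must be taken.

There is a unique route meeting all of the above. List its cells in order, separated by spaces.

The waypoints must appear in the order J, I, with no cell reused.
Route from Q: left to P, up to K, left to J, down to O, left to N, 2× up (reaching B), 3× right (reaching F), down to L — 11 moves in all.
Check: order respected (J at step 3, I at step 6); 11 moves as required.

Q P K J O N I B C D F L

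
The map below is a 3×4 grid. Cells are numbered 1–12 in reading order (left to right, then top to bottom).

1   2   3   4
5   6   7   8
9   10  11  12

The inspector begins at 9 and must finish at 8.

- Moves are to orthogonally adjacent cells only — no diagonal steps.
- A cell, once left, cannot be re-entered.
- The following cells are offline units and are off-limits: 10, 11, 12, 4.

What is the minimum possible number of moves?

The Manhattan distance from 9 to 8 is |3−2| + |1−4| = 4, so at least 4 moves are needed.
A route of 4 moves achieves this: 9 → 5 → 6 → 7 → 8.
Since 4 matches the lower bound, it is optimal.

4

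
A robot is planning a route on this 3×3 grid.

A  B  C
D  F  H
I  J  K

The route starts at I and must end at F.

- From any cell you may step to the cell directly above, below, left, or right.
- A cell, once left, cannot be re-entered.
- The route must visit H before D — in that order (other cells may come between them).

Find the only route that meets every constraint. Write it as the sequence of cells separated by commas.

The waypoints must appear in the order H, D, with no cell reused.
Route from I: right 2 to K, up 2 to C, left 2 to A, down 1 to D, right 1 to F — 8 moves in all.
Check: order respected (H at step 3, D at step 7).

I, J, K, H, C, B, A, D, F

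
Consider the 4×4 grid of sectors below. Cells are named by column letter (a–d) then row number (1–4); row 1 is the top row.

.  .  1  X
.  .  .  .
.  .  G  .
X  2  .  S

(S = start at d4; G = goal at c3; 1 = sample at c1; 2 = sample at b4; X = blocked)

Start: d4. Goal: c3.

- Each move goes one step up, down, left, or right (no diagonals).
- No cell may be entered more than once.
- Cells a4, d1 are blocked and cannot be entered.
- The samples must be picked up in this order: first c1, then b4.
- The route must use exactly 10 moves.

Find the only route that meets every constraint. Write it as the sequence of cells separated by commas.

The waypoints must appear in the order c1, b4, with no cell reused.
Route from d4: up 2 to d2, left 1 to c2, up 1 to c1, left 1 to b1, down 3 to b4, right 1 to c4, up 1 to c3 — 10 moves in all.
Check: order respected (1 at step 4, 2 at step 8); 10 moves as required.

d4, d3, d2, c2, c1, b1, b2, b3, b4, c4, c3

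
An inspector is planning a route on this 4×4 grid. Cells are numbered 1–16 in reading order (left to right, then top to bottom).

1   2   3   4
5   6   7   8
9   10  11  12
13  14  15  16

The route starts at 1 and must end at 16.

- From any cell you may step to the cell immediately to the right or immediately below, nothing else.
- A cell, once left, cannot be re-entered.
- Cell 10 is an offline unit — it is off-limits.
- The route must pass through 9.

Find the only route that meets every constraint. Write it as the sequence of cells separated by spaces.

1 5 9 13 14 15 16

Moves only go right or down, so the column and row indices never decrease.
Route from 1: down 3 to 13, right 3 to 16 — 6 moves in all.
Check: all required cells visited.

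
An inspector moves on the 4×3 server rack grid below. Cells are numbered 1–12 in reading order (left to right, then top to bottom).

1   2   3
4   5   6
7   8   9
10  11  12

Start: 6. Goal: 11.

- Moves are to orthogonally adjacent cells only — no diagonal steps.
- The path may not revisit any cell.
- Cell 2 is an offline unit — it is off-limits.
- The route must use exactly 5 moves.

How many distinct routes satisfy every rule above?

Need simple routes of exactly 5 moves from 6 to 11 (Manhattan distance 3, so 1 moves are spent on a detour and 1 undoing it).
Enumerating: 6 9 8 7 10 11 | 6 5 8 7 10 11 | 6 5 8 9 12 11 | 6 5 4 7 10 11 | 6 5 4 7 8 11.
That gives 5 routes.

5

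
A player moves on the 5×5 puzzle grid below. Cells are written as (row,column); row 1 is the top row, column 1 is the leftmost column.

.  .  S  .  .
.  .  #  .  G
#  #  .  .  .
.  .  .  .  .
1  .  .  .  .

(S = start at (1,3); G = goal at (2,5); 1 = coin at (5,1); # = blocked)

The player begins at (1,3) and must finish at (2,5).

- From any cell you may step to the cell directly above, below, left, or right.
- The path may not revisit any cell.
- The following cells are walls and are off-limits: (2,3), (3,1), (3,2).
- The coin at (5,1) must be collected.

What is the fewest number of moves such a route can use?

Any route passes through (5,1) somewhere between (1,3) and (2,5). Summing Manhattan distances along the two legs ((1,3) → (5,1) → (2,5)) gives a lower bound of 6 + 7 = 13 moves.
That bound ignores the blocked cells. Measuring each leg by the fewest moves that actually steer around them ((1,3)→(5,1): 8; (5,1)→(2,5): 7) raises the lower bound to 15.
A route of 15 moves exists: (1,3) → (1,4) → (2,4) → (3,4) → (4,4) → (4,3) → (4,2) → (4,1) → (5,1) → (5,2) → (5,3) → (5,4) → (5,5) → (4,5) → (3,5) → (2,5).
Since 15 matches that lower bound, it is optimal.

15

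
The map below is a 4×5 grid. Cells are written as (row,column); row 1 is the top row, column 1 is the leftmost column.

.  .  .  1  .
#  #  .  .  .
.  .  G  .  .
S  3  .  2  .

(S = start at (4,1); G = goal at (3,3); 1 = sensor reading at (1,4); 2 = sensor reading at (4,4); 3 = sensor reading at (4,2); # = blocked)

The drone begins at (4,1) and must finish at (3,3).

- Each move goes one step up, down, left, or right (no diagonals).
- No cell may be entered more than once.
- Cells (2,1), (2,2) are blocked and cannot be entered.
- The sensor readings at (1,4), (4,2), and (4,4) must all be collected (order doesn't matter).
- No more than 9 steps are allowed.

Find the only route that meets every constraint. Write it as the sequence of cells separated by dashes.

(4,1) - (4,2) - (4,3) - (4,4) - (3,4) - (2,4) - (1,4) - (1,3) - (2,3) - (3,3)

Any route must reach (1,4), (4,2), and (4,4) and still end at (3,3) within 9 moves, so the order of the required stops is forced.
Route from (4,1): right 3 to (4,4), up 3 to (1,4), left 1 to (1,3), down 2 to (3,3) — 9 moves in all.
Check: all required cells visited; 9 ≤ 9 moves.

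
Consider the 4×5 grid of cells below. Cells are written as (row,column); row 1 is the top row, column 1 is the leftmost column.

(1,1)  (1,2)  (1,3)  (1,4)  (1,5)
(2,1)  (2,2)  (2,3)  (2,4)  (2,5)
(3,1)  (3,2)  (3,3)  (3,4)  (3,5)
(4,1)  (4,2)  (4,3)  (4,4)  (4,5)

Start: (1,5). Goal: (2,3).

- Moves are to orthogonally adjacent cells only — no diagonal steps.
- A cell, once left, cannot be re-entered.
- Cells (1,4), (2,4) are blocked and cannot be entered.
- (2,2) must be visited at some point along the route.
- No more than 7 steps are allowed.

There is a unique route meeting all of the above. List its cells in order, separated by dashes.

The budget equals the shortest possible length, so every move has to be on a shortest route through the required cells.
Route from (1,5): down 2 to (3,5), left 3 to (3,2), up 1 to (2,2), right 1 to (2,3) — 7 moves in all.
Check: all required cells visited; 7 ≤ 7 moves.

(1,5) - (2,5) - (3,5) - (3,4) - (3,3) - (3,2) - (2,2) - (2,3)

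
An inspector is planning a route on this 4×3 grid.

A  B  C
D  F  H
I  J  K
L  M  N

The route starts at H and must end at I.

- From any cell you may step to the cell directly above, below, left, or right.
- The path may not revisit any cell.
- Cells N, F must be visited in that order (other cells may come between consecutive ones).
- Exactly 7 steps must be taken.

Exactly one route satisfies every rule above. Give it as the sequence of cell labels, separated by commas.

The waypoints must appear in the order N, F, with no cell reused.
Route from H: down 2 to N, left 1 to M, up 2 to F, left 1 to D, down 1 to I — 7 moves in all.
Check: order respected (N at step 2, F at step 5); 7 moves as required.

H, K, N, M, J, F, D, I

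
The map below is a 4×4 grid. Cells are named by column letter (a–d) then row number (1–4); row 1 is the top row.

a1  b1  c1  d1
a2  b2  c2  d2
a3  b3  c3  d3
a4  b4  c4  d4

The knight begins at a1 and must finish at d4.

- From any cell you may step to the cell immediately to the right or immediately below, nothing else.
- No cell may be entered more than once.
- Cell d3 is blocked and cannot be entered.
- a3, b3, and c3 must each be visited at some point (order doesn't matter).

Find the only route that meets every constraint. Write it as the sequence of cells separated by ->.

a1 -> a2 -> a3 -> b3 -> c3 -> c4 -> d4

Moves only go right or down, so the column and row indices never decrease.
Route from a1: down 2 to a3, right 2 to c3, down 1 to c4, right 1 to d4 — 6 moves in all.
Check: all required cells visited.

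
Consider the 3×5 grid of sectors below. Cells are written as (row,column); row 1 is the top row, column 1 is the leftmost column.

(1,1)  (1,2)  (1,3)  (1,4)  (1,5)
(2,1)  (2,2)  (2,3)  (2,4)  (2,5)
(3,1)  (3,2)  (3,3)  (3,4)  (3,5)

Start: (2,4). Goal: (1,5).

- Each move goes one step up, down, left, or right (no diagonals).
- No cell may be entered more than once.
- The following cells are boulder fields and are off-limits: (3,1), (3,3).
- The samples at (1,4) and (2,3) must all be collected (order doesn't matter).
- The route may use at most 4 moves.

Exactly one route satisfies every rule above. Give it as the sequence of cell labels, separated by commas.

(2,4), (2,3), (1,3), (1,4), (1,5)

Any route must reach (1,4) and (2,3) and still end at (1,5) within 4 moves, so the order of the required stops is forced.
Route from (2,4): left 1 to (2,3), up 1 to (1,3), right 2 to (1,5) — 4 moves in all.
Check: all required cells visited; 4 ≤ 4 moves.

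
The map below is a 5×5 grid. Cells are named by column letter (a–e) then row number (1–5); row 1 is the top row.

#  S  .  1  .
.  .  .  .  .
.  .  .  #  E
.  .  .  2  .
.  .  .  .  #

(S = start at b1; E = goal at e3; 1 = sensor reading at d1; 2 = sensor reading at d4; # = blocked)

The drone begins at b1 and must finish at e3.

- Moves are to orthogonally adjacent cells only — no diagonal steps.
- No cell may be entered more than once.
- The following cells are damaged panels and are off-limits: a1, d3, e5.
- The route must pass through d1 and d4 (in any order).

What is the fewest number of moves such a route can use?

Any route passes through d1 and d4 in some order between b1 and e3. Summing Manhattan distances along each leg and taking the cheapest ordering (b1 → d1 → d4 → e3) gives a lower bound of 2 + 3 + 2 = 7 moves.
That bound ignores the blocked cells. Measuring each leg by the fewest moves that actually steer around them (b1→d1: 2; d1→d4: 5; d4→e3: 2) raises the lower bound to 9.
A route of 9 moves exists: b1 → c1 → d1 → d2 → c2 → c3 → c4 → d4 → e4 → e3.
Since 9 matches that lower bound, it is optimal.

9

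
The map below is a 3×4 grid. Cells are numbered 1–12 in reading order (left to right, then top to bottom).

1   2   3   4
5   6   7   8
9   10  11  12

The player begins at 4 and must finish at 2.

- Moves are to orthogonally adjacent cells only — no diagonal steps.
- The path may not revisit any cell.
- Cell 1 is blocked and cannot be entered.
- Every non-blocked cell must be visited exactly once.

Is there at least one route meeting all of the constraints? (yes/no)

yes

One route that works: 4 → 8 → 12 → 11 → 10 → 9 → 5 → 6 → 7 → 3 → 2.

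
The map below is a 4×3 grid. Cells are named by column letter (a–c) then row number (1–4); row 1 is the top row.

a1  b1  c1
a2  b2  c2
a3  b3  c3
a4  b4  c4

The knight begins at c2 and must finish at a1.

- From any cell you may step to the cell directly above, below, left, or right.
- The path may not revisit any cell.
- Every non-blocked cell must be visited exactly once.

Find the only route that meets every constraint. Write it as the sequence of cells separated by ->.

c2 -> c1 -> b1 -> b2 -> b3 -> c3 -> c4 -> b4 -> a4 -> a3 -> a2 -> a1

Need to visit all 12 open cells exactly once, starting at c2 and ending at a1.
Cell c1 has only two open neighbours (c2 and b1), so the path must pass straight through it: one of those is the cell it's entered from and the other is where it exits.
Route from c2: up 1 to c1, left 1 to b1, down 2 to b3, right 1 to c3, down 1 to c4, left 2 to a4, up 3 to a1 — 11 moves in all.
Check: all 12 open cells covered.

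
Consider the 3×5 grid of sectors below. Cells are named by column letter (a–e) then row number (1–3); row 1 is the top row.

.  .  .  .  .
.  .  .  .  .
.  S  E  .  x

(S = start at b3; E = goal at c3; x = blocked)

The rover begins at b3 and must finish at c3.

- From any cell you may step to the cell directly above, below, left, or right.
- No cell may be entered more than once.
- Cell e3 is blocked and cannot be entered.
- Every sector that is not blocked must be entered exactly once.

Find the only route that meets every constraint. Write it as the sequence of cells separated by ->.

Need to visit all 14 open cells exactly once, starting at b3 and ending at c3.
Cell e1 has only two open neighbours (e2 and d1), so the path must pass straight through it: one of those is the cell it's entered from and the other is where it exits.
Route from b3: left to a3, 2× up (reaching a1), right to b1, down to b2, right to c2, up to c1, 2× right (reaching e1), down to e2, left to d2, down to d3, left to c3 — 13 moves in all.
Check: all 14 open cells covered.

b3 -> a3 -> a2 -> a1 -> b1 -> b2 -> c2 -> c1 -> d1 -> e1 -> e2 -> d2 -> d3 -> c3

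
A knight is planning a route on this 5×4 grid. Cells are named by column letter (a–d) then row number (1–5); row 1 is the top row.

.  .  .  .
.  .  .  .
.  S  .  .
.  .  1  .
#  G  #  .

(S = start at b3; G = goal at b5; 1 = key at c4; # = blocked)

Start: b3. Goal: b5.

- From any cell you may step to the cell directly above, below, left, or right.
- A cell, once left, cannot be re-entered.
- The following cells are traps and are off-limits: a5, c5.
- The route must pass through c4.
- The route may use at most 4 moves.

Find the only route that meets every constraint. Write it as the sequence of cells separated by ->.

The 4-move cap with required stops at c4 leaves no slack for detours.
Route from b3: right 1 to c3, down 1 to c4, left 1 to b4, down 1 to b5 — 4 moves in all.
Check: all required cells visited; 4 ≤ 4 moves.

b3 -> c3 -> c4 -> b4 -> b5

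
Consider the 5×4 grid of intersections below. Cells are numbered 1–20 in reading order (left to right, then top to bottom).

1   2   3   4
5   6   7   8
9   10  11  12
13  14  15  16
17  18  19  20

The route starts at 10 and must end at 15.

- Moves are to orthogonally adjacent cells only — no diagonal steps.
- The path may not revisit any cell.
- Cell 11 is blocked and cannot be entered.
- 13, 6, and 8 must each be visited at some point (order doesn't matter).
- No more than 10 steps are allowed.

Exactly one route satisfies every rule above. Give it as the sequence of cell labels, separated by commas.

10, 14, 13, 9, 5, 6, 7, 8, 12, 16, 15

Any route must reach 13, 6, and 8 and still end at 15 within 10 moves, so the order of the required stops is forced.
Route from 10: down to 14, left to 13, 2× up (reaching 5), 3× right (reaching 8), 2× down (reaching 16), left to 15 — 10 moves in all.
Check: all required cells visited; 10 ≤ 10 moves.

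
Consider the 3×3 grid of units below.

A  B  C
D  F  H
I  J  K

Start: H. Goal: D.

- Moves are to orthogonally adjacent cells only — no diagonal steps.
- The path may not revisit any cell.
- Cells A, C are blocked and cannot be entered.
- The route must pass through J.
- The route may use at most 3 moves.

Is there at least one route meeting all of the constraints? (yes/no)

no

Even ignoring the no-revisit rule, getting from H to D via J needs at least 2 + 2 = 4 moves (Manhattan distance per leg), which exceeds the 3-move limit.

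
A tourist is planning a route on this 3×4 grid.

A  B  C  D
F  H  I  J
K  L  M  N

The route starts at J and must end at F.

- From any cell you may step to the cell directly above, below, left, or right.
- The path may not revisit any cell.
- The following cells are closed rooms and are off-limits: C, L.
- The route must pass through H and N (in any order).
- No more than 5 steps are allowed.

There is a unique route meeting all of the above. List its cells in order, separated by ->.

The 5-move cap with required stops at H, N leaves no slack for detours.
Route from J: down to N, left to M, up to I, 2× left (reaching F) — 5 moves in all.
Check: all required cells visited; 5 ≤ 5 moves.

J -> N -> M -> I -> H -> F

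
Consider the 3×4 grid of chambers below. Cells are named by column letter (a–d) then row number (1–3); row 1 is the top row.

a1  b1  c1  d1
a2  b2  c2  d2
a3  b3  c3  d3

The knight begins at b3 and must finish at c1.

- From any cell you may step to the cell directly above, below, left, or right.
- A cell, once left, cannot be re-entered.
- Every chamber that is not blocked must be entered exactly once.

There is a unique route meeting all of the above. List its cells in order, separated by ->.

b3 -> a3 -> a2 -> a1 -> b1 -> b2 -> c2 -> c3 -> d3 -> d2 -> d1 -> c1

Need to visit all 12 open cells exactly once, starting at b3 and ending at c1.
Cell d3 has only two open neighbours (d2 and c3), so the path must pass straight through it: one of those is the cell it's entered from and the other is where it exits.
Route from b3: left 1 to a3, up 2 to a1, right 1 to b1, down 1 to b2, right 1 to c2, down 1 to c3, right 1 to d3, up 2 to d1, left 1 to c1 — 11 moves in all.
Check: all 12 open cells covered.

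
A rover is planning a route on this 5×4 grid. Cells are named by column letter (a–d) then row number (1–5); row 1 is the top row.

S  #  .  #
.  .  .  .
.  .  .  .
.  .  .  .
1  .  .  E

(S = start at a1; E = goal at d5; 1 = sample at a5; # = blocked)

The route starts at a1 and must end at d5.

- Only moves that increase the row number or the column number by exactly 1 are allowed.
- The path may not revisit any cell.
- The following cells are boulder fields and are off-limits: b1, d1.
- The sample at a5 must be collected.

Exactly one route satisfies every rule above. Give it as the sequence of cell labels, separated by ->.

a1 -> a2 -> a3 -> a4 -> a5 -> b5 -> c5 -> d5

Moves only go right or down, so the column and row indices never decrease.
Route from a1: 4× down (reaching a5), 3× right (reaching d5) — 7 moves in all.
Check: all required cells visited.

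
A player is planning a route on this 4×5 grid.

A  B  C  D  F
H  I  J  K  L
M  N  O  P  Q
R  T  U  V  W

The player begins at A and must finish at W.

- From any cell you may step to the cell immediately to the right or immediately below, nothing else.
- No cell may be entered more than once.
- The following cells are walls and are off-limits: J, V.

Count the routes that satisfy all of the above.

A right/down-only route from A to W makes exactly 3 down-moves and 4 right-moves in some order.
With no other constraints that would be C(7,3) = 35 routes.
Subtract routes through each blocked cell (inclusion–exclusion for overlaps): − through J: 18 − through V: 20 + through J&V: 9 → 6.
That gives 6 routes.

6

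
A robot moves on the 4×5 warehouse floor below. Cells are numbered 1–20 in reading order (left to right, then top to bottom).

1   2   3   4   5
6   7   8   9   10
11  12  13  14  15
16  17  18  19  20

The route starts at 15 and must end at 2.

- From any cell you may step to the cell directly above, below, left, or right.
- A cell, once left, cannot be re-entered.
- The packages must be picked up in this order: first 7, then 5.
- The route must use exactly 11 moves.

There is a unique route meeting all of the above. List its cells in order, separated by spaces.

15 14 13 12 7 8 9 10 5 4 3 2

The waypoints must appear in the order 7, 5, with no cell reused.
Route from 15: 3× left (reaching 12), up to 7, 3× right (reaching 10), up to 5, 3× left (reaching 2) — 11 moves in all.
Check: order respected (7 at step 4, 5 at step 8); 11 moves as required.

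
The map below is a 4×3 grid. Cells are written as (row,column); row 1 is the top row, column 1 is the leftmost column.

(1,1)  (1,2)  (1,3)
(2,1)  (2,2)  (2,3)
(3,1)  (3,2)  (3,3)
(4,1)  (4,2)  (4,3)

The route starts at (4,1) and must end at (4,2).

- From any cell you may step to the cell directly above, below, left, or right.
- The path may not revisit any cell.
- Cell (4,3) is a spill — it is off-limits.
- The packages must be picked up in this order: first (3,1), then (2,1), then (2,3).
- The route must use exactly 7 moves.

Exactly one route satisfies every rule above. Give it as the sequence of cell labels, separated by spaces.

The waypoints must appear in the order (3,1), (2,1), (2,3), with no cell reused.
Route from (4,1): up 2 to (2,1), right 2 to (2,3), down 1 to (3,3), left 1 to (3,2), down 1 to (4,2) — 7 moves in all.
Check: order respected ((3,1) at step 1, (2,1) at step 2, (2,3) at step 4); 7 moves as required.

(4,1) (3,1) (2,1) (2,2) (2,3) (3,3) (3,2) (4,2)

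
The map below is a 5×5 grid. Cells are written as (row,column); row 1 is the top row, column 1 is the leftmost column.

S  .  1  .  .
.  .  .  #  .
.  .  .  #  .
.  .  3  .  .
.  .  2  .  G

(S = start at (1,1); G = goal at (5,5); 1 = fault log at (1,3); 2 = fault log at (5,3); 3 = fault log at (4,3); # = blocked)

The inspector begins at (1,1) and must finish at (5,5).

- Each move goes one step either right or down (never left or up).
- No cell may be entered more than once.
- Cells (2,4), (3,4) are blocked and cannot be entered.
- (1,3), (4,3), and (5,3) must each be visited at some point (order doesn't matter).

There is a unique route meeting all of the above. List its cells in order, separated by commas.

Moves only go right or down, so the column and row indices never decrease.
Route from (1,1): right 2 to (1,3), down 4 to (5,3), right 2 to (5,5) — 8 moves in all.
Check: all required cells visited.

(1,1), (1,2), (1,3), (2,3), (3,3), (4,3), (5,3), (5,4), (5,5)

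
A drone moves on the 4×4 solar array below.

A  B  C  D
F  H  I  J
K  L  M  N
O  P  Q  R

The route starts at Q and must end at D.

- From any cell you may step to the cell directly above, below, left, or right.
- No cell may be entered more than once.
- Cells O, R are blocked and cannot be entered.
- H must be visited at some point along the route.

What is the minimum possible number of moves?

6

Any route passes through H somewhere between Q and D. Summing Manhattan distances along the two legs (Q → H → D) gives a lower bound of 3 + 3 = 6 moves.
A route of 6 moves achieves this: Q → M → I → H → B → C → D.
Since 6 matches the lower bound, it is optimal.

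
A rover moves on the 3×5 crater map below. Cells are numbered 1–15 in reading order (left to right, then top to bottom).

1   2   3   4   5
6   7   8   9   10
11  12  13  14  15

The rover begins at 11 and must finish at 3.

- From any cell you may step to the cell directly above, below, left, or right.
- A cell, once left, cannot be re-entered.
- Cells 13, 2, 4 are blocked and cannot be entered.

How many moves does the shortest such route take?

The Manhattan distance from 11 to 3 is |3−1| + |1−3| = 4, so at least 4 moves are needed.
A route of 4 moves achieves this: 11 → 6 → 7 → 8 → 3.
Since 4 matches the lower bound, it is optimal.

4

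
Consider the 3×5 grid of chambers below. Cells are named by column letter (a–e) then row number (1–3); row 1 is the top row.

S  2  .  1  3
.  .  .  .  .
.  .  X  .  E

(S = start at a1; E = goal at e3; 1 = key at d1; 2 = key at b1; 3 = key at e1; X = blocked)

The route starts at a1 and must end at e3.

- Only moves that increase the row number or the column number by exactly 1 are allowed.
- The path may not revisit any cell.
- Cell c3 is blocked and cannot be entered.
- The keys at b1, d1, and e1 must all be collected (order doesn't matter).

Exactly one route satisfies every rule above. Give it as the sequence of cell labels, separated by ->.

a1 -> b1 -> c1 -> d1 -> e1 -> e2 -> e3

Moves only go right or down, so the column and row indices never decrease.
Route from a1: right 4 to e1, down 2 to e3 — 6 moves in all.
Check: all required cells visited.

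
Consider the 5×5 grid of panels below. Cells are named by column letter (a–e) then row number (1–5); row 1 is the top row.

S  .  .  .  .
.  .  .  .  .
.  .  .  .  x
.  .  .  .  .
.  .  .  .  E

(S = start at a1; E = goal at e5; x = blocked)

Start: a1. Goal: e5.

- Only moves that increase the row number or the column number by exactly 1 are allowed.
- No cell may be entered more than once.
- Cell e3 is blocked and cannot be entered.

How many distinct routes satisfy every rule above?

A right/down-only route from a1 to e5 makes exactly 4 down-moves and 4 right-moves in some order.
With no other constraints that would be C(8,4) = 70 routes.
Subtract routes through each blocked cell (inclusion–exclusion for overlaps): − through e3: 15 → 55.
That gives 55 routes.

55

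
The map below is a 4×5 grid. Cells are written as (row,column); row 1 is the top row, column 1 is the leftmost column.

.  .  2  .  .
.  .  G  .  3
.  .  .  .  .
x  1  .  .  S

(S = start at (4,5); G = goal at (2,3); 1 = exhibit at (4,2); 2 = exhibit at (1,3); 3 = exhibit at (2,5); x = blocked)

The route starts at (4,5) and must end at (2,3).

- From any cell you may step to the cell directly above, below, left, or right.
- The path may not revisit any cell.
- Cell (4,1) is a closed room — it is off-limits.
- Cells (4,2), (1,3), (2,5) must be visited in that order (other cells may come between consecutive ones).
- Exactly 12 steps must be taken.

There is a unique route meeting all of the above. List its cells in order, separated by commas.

The waypoints must appear in the order (4,2), (1,3), (2,5), with no cell reused.
Route from (4,5): left 3 to (4,2), up 3 to (1,2), right 3 to (1,5), down 1 to (2,5), left 2 to (2,3) — 12 moves in all.
Check: order respected (1 at step 3, 2 at step 7, 3 at step 10); 12 moves as required.

(4,5), (4,4), (4,3), (4,2), (3,2), (2,2), (1,2), (1,3), (1,4), (1,5), (2,5), (2,4), (2,3)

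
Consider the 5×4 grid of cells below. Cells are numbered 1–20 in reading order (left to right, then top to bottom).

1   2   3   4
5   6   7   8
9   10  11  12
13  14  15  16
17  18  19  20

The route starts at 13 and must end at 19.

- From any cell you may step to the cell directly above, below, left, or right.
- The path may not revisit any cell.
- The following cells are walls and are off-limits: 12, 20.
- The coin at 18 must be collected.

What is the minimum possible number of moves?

Any route passes through 18 somewhere between 13 and 19. Summing Manhattan distances along the two legs (13 → 18 → 19) gives a lower bound of 2 + 1 = 3 moves.
A route of 3 moves achieves this: 13 → 17 → 18 → 19.
Since 3 matches the lower bound, it is optimal.

3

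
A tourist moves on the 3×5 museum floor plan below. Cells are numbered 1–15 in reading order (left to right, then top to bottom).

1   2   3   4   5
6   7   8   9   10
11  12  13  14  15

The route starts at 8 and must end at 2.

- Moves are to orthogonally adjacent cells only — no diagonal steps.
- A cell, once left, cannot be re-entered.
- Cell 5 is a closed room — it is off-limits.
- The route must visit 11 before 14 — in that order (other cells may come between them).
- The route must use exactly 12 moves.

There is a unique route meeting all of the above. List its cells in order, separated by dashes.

8 - 7 - 6 - 11 - 12 - 13 - 14 - 15 - 10 - 9 - 4 - 3 - 2

The waypoints must appear in the order 11, 14, with no cell reused.
Route from 8: left 2 to 6, down 1 to 11, right 4 to 15, up 1 to 10, left 1 to 9, up 1 to 4, left 2 to 2 — 12 moves in all.
Check: order respected (11 at step 3, 14 at step 6); 12 moves as required.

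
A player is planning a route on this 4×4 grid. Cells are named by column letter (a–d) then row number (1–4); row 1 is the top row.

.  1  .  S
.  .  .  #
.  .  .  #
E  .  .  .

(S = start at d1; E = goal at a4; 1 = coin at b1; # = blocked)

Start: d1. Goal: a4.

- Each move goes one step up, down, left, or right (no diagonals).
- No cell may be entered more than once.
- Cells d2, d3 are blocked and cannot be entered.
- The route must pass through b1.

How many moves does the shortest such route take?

6

Any route passes through b1 somewhere between d1 and a4. Summing Manhattan distances along the two legs (d1 → b1 → a4) gives a lower bound of 2 + 4 = 6 moves.
A route of 6 moves achieves this: d1 → c1 → b1 → b2 → b3 → b4 → a4.
Since 6 matches the lower bound, it is optimal.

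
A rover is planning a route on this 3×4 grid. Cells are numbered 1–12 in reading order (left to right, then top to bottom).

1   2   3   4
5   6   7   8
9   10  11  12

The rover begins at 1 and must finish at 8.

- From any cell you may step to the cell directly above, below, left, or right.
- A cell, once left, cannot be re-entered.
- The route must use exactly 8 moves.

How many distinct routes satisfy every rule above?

Need simple routes of exactly 8 moves from 1 to 8 (Manhattan distance 4, so 2 moves are spent on a detour and 2 undoing it).
Branch systematically from the start, pruning whenever the remaining move budget drops below the Manhattan distance to 8 or differs from it in parity. Grouping the completions by first move — via 5: 7; via 2: 4 — and summing: 7 + 4 = 11.
That gives 11 routes.

11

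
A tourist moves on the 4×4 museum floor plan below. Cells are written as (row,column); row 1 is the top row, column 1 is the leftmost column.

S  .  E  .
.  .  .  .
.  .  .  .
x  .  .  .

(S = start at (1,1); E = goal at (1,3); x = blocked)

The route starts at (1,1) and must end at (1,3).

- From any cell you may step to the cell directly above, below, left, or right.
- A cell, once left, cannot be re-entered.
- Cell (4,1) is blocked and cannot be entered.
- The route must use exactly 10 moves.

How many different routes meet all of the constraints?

33

Need simple routes of exactly 10 moves from (1,1) to (1,3) (Manhattan distance 2, so 4 moves are spent on a detour and 4 undoing it).
Branch systematically from the start, pruning whenever the remaining move budget drops below the Manhattan distance to (1,3) or differs from it in parity. Grouping the completions by first move — via (2,1): 20; via (1,2): 13 — and summing: 20 + 13 = 33.
That gives 33 routes.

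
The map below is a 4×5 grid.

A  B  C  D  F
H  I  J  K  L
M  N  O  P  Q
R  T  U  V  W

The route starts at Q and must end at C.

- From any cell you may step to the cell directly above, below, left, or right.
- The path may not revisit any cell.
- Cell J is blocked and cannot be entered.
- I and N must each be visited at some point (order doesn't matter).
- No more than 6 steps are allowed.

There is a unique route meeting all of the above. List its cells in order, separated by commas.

The 6-move cap with required stops at I, N leaves no slack for detours.
Route from Q: left 3 to N, up 2 to B, right 1 to C — 6 moves in all.
Check: all required cells visited; 6 ≤ 6 moves.

Q, P, O, N, I, B, C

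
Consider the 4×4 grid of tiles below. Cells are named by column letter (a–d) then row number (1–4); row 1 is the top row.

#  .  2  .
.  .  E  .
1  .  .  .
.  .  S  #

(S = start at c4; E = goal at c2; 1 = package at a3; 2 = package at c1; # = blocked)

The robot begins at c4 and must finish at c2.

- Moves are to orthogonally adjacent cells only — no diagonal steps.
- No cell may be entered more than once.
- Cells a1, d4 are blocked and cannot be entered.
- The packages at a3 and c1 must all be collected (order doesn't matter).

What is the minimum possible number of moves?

8

Any route passes through a3 and c1 in some order between c4 and c2. Summing Manhattan distances along each leg and taking the cheapest ordering (c4 → a3 → c1 → c2) gives a lower bound of 3 + 4 + 1 = 8 moves.
A route of 8 moves achieves this: c4 → c3 → b3 → a3 → a2 → b2 → b1 → c1 → c2.
Since 8 matches the lower bound, it is optimal.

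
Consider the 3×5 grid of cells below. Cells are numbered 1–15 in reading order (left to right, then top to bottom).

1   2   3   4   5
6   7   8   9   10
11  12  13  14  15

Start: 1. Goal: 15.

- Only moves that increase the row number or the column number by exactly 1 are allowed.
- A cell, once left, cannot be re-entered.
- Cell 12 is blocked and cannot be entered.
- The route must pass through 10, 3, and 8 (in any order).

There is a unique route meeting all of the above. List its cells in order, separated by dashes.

Moves only go right or down, so the column and row indices never decrease.
Route from 1: right 2 to 3, down 1 to 8, right 2 to 10, down 1 to 15 — 6 moves in all.
Check: all required cells visited.

1 - 2 - 3 - 8 - 9 - 10 - 15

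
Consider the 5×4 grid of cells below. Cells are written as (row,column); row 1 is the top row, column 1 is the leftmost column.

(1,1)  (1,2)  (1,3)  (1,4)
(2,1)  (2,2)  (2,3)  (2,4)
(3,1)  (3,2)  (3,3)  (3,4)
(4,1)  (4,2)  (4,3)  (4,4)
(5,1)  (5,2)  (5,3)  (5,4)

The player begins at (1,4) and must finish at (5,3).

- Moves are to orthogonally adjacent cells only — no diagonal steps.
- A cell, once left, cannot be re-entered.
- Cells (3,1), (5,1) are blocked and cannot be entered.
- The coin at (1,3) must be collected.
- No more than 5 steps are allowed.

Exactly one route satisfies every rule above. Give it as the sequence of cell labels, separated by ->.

Any route must reach (1,3) and still end at (5,3) within 5 moves, so the order of the required stops is forced.
Route from (1,4): left 1 to (1,3), down 4 to (5,3) — 5 moves in all.
Check: all required cells visited; 5 ≤ 5 moves.

(1,4) -> (1,3) -> (2,3) -> (3,3) -> (4,3) -> (5,3)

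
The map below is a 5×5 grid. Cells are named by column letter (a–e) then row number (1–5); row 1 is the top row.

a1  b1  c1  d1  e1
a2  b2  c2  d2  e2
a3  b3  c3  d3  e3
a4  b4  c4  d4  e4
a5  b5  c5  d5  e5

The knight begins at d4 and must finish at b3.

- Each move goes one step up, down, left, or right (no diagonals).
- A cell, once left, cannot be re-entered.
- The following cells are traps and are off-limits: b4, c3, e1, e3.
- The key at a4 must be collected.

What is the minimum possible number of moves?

Any route passes through a4 somewhere between d4 and b3. Summing Manhattan distances along the two legs (d4 → a4 → b3) gives a lower bound of 3 + 2 = 5 moves.
That bound ignores the blocked cells. Measuring each leg by the fewest moves that actually steer around them (d4→a4: 5; a4→b3: 2) raises the lower bound to 7.
A route of 7 moves exists: d4 → d5 → c5 → b5 → a5 → a4 → a3 → b3.
Since 7 matches that lower bound, it is optimal.

7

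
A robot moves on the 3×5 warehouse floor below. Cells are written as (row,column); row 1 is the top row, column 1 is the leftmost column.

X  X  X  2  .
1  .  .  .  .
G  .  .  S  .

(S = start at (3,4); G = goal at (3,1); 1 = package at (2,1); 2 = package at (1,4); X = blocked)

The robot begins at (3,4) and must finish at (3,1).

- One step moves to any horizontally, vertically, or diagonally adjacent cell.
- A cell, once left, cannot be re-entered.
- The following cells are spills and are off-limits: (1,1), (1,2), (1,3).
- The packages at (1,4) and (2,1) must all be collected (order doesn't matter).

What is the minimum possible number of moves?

Any route passes through (1,4) and (2,1) in some order between (3,4) and (3,1). Summing Chebyshev distances along each leg and taking the cheapest ordering ((3,4) → (1,4) → (2,1) → (3,1)) gives a lower bound of 2 + 3 + 1 = 6 moves.
A route of 6 moves achieves this: (3,4) → (2,4) → (1,4) → (2,3) → (2,2) → (2,1) → (3,1).
Since 6 matches the lower bound, it is optimal.

6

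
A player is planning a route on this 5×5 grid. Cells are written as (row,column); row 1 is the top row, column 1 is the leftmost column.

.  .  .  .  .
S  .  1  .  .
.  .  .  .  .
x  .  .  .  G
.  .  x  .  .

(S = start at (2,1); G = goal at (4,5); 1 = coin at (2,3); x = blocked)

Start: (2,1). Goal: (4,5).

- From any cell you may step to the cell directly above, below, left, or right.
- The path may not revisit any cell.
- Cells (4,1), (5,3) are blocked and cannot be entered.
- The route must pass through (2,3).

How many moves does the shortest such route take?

6

Any route passes through (2,3) somewhere between (2,1) and (4,5). Summing Manhattan distances along the two legs ((2,1) → (2,3) → (4,5)) gives a lower bound of 2 + 4 = 6 moves.
A route of 6 moves achieves this: (2,1) → (2,2) → (2,3) → (3,3) → (4,3) → (4,4) → (4,5).
Since 6 matches the lower bound, it is optimal.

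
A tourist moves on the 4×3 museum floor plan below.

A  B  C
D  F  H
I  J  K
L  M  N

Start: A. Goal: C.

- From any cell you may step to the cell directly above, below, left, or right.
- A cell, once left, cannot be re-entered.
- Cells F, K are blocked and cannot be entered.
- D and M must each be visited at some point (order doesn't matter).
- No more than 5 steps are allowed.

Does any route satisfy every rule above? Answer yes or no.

Every way from D onward to C runs back through A, which the route has already used — so it cannot be completed without a revisit.

no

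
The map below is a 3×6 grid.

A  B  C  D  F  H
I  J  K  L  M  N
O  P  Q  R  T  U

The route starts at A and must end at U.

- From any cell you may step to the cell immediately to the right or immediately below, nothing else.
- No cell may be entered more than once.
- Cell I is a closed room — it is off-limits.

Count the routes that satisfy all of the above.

15

A right/down-only route from A to U makes exactly 2 down-moves and 5 right-moves in some order.
With no other constraints that would be C(7,2) = 21 routes.
Subtract routes through each blocked cell (inclusion–exclusion for overlaps): − through I: 6 → 15.
That gives 15 routes.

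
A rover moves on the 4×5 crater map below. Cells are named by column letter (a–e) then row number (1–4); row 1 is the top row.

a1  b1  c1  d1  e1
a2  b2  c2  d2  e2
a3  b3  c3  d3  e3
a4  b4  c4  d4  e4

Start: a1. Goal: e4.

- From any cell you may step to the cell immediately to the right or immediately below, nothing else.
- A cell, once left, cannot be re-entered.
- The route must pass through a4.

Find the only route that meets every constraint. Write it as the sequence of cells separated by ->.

Moves only go right or down, so the column and row indices never decrease.
Route from a1: down 3 to a4, right 4 to e4 — 7 moves in all.
Check: all required cells visited.

a1 -> a2 -> a3 -> a4 -> b4 -> c4 -> d4 -> e4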